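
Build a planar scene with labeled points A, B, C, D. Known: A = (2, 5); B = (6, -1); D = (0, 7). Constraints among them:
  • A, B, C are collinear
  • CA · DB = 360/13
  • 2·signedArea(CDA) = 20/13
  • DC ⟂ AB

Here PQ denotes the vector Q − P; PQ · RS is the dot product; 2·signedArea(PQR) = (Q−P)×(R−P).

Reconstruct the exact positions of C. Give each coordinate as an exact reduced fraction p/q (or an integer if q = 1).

1. C_x = 6/13  [A, B, C are collinear ∩ DC ⟂ AB]
2. C_y = 95/13  [A, B, C are collinear ∩ DC ⟂ AB]
   → C = (6/13, 95/13)

C = (6/13, 95/13)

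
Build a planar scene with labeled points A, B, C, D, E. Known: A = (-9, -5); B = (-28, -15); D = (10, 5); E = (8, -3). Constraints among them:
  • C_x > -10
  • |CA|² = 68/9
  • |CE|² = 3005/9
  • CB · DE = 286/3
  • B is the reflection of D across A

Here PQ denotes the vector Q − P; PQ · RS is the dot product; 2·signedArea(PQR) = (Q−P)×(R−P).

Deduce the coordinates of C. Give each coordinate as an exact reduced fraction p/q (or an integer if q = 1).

1. C_x = -29/3  [line 2·x + 8·y + 242/3 = 0 ∩ |CA|² = 68/9]
2. C_y = -23/3  [line 2·x + 8·y + 242/3 = 0 ∩ |CA|² = 68/9]
   → C = (-29/3, -23/3)

C = (-29/3, -23/3)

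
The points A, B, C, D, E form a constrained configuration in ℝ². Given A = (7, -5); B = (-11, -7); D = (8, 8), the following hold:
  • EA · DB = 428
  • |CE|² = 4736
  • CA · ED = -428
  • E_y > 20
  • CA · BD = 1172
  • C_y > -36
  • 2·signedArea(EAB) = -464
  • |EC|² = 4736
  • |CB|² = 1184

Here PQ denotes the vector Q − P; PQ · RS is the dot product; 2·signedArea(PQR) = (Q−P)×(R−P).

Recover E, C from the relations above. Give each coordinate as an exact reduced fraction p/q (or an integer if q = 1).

1. E_x = 9  [EA · DB = 428 ∩ 2·signedArea(EAB) = -464]
2. E_y = 21  [EA · DB = 428 ∩ 2·signedArea(EAB) = -464]
   → E = (9, 21)
3. C_x = -31  [CA · BD = 1172 ∩ CA · ED = -428]
4. C_y = -35  [CA · BD = 1172 ∩ CA · ED = -428]
   → C = (-31, -35)

C = (-31, -35)
E = (9, 21)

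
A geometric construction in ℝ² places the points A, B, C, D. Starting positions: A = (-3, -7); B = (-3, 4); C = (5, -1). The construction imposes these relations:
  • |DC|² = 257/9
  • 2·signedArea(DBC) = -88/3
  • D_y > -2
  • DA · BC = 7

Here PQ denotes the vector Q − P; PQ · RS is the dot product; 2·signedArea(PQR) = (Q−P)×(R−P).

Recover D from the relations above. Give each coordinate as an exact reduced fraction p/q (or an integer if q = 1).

D = (-1/3, -4/3)

1. D_x = -1/3  [DA · BC = 7 ∩ 2·signedArea(DBC) = -88/3]
2. D_y = -4/3  [DA · BC = 7 ∩ 2·signedArea(DBC) = -88/3]
   → D = (-1/3, -4/3)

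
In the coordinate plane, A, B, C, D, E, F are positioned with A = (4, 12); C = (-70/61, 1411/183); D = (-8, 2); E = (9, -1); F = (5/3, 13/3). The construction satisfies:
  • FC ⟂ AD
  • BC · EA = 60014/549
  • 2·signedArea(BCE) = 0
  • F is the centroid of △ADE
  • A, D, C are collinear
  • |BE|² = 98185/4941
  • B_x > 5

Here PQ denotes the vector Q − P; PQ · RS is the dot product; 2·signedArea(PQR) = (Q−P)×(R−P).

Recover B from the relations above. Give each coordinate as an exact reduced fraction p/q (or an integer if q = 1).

1. B_x = 1028/183  [2·signedArea(BCE) = 0 ∩ BC · EA = 60014/549]
2. B_y = 1045/549  [2·signedArea(BCE) = 0 ∩ BC · EA = 60014/549]
   → B = (1028/183, 1045/549)

B = (1028/183, 1045/549)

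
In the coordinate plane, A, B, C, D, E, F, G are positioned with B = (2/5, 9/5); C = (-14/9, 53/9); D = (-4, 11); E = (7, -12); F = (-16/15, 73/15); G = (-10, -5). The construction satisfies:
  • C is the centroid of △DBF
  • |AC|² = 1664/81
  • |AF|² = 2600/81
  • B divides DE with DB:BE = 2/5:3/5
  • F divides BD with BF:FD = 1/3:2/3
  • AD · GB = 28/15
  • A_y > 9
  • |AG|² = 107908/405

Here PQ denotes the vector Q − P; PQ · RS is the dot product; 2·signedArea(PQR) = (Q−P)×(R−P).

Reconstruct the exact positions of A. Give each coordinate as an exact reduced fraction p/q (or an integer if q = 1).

1. A_x = -158/45  [line -52/5·x + -34/5·y + 94/3 = 0 ∩ |AG|² = 107908/405]
2. A_y = 449/45  [line -52/5·x + -34/5·y + 94/3 = 0 ∩ |AG|² = 107908/405]
   → A = (-158/45, 449/45)

A = (-158/45, 449/45)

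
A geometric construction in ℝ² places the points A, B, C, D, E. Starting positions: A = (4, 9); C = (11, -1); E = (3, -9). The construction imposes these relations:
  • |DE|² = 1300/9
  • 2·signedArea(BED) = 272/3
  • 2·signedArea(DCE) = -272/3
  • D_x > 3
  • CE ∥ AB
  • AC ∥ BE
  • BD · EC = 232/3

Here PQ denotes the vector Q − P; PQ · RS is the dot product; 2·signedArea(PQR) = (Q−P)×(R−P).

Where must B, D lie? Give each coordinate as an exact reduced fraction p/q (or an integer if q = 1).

B = (-4, 1)
D = (11/3, 3)

1. B_x = -4  [AC ∥ BE ∩ CE ∥ AB]
2. B_y = 1  [AC ∥ BE ∩ CE ∥ AB]
   → B = (-4, 1)
3. D_x = 11/3  [2·signedArea(DCE) = -272/3 ∩ BD · EC = 232/3]
4. D_y = 3  [2·signedArea(DCE) = -272/3 ∩ BD · EC = 232/3]
   → D = (11/3, 3)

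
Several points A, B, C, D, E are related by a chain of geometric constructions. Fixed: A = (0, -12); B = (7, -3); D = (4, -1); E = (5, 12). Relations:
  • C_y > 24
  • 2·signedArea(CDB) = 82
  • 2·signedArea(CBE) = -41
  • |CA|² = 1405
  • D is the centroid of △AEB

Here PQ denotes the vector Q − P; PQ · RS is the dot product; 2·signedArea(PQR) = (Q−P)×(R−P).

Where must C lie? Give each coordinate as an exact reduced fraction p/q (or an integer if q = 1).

1. C_x = 6  [2·signedArea(CBE) = -41 ∩ 2·signedArea(CDB) = 82]
2. C_y = 25  [2·signedArea(CBE) = -41 ∩ 2·signedArea(CDB) = 82]
   → C = (6, 25)

C = (6, 25)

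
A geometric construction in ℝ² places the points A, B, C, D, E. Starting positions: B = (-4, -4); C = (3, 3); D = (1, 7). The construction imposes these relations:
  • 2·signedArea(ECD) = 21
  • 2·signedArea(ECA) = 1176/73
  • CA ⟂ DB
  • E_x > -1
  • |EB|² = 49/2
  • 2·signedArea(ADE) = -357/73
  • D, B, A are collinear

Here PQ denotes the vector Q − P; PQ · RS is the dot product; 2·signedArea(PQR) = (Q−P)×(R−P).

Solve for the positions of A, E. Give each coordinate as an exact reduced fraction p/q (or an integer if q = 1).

A = (-12/73, 324/73)
E = (-1/2, -1/2)

1. A_x = -12/73  [D, B, A are collinear ∩ CA ⟂ DB]
2. A_y = 324/73  [D, B, A are collinear ∩ CA ⟂ DB]
   → A = (-12/73, 324/73)
3. E_x = -1/2  [2·signedArea(ECD) = 21 ∩ 2·signedArea(ADE) = -357/73]
4. E_y = -1/2  [2·signedArea(ECD) = 21 ∩ 2·signedArea(ADE) = -357/73]
   → E = (-1/2, -1/2)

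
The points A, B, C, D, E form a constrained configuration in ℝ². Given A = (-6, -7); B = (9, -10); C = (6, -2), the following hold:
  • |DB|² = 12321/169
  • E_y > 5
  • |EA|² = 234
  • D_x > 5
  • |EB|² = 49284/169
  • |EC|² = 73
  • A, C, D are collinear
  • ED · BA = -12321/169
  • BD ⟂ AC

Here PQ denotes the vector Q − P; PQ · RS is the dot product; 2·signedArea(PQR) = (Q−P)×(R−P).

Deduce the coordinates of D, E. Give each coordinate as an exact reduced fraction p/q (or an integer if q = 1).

D = (966/169, -358/169)
E = (411/169, 974/169)

1. D_x = 966/169  [A, C, D are collinear ∩ BD ⟂ AC]
2. D_y = -358/169  [A, C, D are collinear ∩ BD ⟂ AC]
   → D = (966/169, -358/169)
3. E_x = 411/169  [line 15·x + -3·y + -3243/169 = 0 ∩ |EB|² = 49284/169]
4. E_y = 974/169  [line 15·x + -3·y + -3243/169 = 0 ∩ |EB|² = 49284/169]
   → E = (411/169, 974/169)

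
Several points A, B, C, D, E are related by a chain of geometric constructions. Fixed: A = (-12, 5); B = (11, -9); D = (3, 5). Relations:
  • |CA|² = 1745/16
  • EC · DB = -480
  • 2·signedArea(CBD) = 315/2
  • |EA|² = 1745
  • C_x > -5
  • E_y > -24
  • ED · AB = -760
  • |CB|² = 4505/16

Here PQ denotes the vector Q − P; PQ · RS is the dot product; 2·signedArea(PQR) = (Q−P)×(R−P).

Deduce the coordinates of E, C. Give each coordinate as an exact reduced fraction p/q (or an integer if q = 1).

C = (-17/4, -2)
E = (19, -23)

1. C_x = -17/4  [line -14·x + -8·y + -151/2 = 0 ∩ |CA|² = 1745/16]
2. C_y = -2  [line -14·x + -8·y + -151/2 = 0 ∩ |CA|² = 1745/16]
   → C = (-17/4, -2)
3. E_x = 19  [ED · AB = -760 ∩ EC · DB = -480]
4. E_y = -23  [ED · AB = -760 ∩ EC · DB = -480]
   → E = (19, -23)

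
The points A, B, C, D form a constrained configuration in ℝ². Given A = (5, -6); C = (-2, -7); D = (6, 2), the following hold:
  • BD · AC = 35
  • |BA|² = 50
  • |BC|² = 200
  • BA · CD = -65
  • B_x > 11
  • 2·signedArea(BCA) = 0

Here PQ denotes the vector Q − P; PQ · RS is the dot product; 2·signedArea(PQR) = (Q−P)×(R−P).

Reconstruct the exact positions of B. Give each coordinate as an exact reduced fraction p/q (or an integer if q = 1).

B = (12, -5)

1. B_x = 12  [2·signedArea(BCA) = 0 ∩ BA · CD = -65]
2. B_y = -5  [2·signedArea(BCA) = 0 ∩ BA · CD = -65]
   → B = (12, -5)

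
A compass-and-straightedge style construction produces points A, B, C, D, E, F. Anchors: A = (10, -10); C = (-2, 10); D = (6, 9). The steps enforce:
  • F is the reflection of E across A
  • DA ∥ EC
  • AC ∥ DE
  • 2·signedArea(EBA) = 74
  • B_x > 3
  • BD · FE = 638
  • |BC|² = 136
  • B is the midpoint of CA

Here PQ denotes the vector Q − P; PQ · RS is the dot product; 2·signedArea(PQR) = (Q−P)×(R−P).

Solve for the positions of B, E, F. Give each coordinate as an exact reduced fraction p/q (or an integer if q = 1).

1. B_x = 4  [B is the midpoint of CA]
2. B_y = 0  [B is the midpoint of CA]
   → B = (4, 0)
3. E_x = -6  [DA ∥ EC ∩ AC ∥ DE]
4. E_y = 29  [DA ∥ EC ∩ AC ∥ DE]
   → E = (-6, 29)
5. F_x = 26  [F is the reflection of E across A]
6. F_y = -49  [F is the reflection of E across A]
   → F = (26, -49)

B = (4, 0)
E = (-6, 29)
F = (26, -49)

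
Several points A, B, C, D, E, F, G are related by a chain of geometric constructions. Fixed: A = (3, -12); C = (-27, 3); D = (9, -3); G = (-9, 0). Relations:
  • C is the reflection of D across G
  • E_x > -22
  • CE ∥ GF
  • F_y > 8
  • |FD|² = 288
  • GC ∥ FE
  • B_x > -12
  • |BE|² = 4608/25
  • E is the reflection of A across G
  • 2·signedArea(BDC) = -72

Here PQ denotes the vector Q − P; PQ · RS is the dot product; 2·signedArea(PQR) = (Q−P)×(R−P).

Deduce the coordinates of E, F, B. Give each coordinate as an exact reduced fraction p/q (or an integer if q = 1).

B = (-57/5, 12/5)
E = (-21, 12)
F = (-3, 9)

1. E_x = -21  [E is the reflection of A across G]
2. E_y = 12  [E is the reflection of A across G]
   → E = (-21, 12)
3. F_x = -3  [GC ∥ FE ∩ CE ∥ GF]
4. F_y = 9  [GC ∥ FE ∩ CE ∥ GF]
   → F = (-3, 9)
5. B_x = -57/5  [line -6·x + -36·y + 18 = 0 ∩ |BE|² = 4608/25]
6. B_y = 12/5  [line -6·x + -36·y + 18 = 0 ∩ |BE|² = 4608/25]
   → B = (-57/5, 12/5)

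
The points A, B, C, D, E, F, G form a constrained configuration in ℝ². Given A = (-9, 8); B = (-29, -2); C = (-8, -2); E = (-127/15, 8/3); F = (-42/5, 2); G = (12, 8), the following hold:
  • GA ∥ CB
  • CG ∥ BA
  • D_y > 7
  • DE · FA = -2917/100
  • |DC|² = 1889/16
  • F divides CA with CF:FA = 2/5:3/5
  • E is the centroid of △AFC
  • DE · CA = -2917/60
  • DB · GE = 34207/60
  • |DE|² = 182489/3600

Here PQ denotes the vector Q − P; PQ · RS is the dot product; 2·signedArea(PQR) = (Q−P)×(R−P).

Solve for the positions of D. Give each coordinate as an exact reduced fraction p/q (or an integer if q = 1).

1. D_x = -15/4  [DB · GE = 34207/60 ∩ DE · CA = -2917/60]
2. D_y = 8  [DB · GE = 34207/60 ∩ DE · CA = -2917/60]
   → D = (-15/4, 8)

D = (-15/4, 8)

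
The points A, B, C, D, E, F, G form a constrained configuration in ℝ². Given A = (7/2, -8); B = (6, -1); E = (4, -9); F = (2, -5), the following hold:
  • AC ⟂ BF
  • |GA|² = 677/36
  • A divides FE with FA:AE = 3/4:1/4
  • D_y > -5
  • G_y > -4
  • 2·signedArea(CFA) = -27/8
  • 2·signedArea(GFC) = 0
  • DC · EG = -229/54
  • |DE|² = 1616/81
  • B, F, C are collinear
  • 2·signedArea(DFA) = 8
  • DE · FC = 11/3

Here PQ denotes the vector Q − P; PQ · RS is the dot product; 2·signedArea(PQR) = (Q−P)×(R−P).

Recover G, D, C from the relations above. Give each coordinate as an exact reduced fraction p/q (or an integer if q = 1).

C = (5/4, -23/4)
D = (40/9, -41/9)
G = (10/3, -11/3)

1. D_x = 40/9  [line 3·x + 3/2·y + -13/2 = 0 ∩ |DE|² = 1616/81]
2. D_y = -41/9  [line 3·x + 3/2·y + -13/2 = 0 ∩ |DE|² = 1616/81]
   → D = (40/9, -41/9)
3. C_x = 5/4  [DE · FC = 11/3 ∩ B, F, C are collinear]
4. C_y = -23/4  [DE · FC = 11/3 ∩ B, F, C are collinear]
   → C = (5/4, -23/4)
5. G_x = 10/3  [2·signedArea(GFC) = 0 ∩ DC · EG = -229/54]
6. G_y = -11/3  [2·signedArea(GFC) = 0 ∩ DC · EG = -229/54]
   → G = (10/3, -11/3)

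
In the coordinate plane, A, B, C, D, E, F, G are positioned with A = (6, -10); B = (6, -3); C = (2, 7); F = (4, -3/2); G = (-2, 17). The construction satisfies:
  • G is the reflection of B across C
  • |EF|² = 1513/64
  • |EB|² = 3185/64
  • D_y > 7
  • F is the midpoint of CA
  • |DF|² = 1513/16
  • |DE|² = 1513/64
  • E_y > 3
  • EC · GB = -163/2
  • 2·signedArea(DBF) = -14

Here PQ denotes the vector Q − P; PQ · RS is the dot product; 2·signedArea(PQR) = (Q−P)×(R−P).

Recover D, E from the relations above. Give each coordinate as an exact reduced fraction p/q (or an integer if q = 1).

1. D_x = 1  [line -3/2·x + -2·y + 17 = 0 ∩ |DF|² = 1513/16]
2. D_y = 31/4  [line -3/2·x + -2·y + 17 = 0 ∩ |DF|² = 1513/16]
   → D = (1, 31/4)
3. E_x = 5/2  [line -8·x + 20·y + -85/2 = 0 ∩ |EF|² = 1513/64]
4. E_y = 25/8  [line -8·x + 20·y + -85/2 = 0 ∩ |EF|² = 1513/64]
   → E = (5/2, 25/8)

D = (1, 31/4)
E = (5/2, 25/8)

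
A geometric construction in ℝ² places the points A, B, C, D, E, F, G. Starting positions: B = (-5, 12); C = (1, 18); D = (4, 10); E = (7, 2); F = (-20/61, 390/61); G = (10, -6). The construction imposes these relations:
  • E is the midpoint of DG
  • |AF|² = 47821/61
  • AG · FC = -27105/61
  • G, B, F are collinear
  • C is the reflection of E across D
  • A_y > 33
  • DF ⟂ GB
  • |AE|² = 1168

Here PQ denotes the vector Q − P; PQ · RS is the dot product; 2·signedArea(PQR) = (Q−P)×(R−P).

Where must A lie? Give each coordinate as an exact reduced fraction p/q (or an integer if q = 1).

1. A_x = -5  [line -81/61·x + -708/61·y + 23667/61 = 0 ∩ |AF|² = 47821/61]
2. A_y = 34  [line -81/61·x + -708/61·y + 23667/61 = 0 ∩ |AF|² = 47821/61]
   → A = (-5, 34)

A = (-5, 34)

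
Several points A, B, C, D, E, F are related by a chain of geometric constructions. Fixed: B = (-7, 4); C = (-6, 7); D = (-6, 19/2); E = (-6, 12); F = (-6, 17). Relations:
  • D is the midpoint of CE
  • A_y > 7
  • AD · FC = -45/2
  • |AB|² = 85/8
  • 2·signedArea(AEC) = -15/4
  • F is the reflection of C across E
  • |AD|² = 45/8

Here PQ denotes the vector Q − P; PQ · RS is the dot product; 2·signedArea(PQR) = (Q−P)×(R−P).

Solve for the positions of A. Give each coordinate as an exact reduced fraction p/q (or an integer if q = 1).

1. A_x = -27/4  [AD · FC = -45/2 ∩ 2·signedArea(AEC) = -15/4]
2. A_y = 29/4  [AD · FC = -45/2 ∩ 2·signedArea(AEC) = -15/4]
   → A = (-27/4, 29/4)

A = (-27/4, 29/4)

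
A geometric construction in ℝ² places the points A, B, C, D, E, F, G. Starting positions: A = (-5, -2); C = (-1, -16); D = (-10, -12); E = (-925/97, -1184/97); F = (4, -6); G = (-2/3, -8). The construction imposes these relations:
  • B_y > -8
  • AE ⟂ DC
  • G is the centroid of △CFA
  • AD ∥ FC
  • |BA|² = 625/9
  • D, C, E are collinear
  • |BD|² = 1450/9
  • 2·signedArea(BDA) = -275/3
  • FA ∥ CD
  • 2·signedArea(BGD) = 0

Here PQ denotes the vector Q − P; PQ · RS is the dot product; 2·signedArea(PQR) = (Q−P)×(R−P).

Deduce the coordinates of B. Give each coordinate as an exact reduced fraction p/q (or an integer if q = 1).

B = (5/3, -7)

1. B_x = 5/3  [2·signedArea(BGD) = 0 ∩ 2·signedArea(BDA) = -275/3]
2. B_y = -7  [2·signedArea(BGD) = 0 ∩ 2·signedArea(BDA) = -275/3]
   → B = (5/3, -7)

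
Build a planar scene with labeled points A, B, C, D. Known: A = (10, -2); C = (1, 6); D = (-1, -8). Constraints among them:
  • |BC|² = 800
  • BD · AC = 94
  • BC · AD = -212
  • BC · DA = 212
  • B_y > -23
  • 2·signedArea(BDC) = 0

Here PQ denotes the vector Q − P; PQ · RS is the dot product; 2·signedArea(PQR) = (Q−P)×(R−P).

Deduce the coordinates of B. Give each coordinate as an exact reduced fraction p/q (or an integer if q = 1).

B = (-3, -22)

1. B_x = -3  [2·signedArea(BDC) = 0 ∩ BD · AC = 94]
2. B_y = -22  [2·signedArea(BDC) = 0 ∩ BD · AC = 94]
   → B = (-3, -22)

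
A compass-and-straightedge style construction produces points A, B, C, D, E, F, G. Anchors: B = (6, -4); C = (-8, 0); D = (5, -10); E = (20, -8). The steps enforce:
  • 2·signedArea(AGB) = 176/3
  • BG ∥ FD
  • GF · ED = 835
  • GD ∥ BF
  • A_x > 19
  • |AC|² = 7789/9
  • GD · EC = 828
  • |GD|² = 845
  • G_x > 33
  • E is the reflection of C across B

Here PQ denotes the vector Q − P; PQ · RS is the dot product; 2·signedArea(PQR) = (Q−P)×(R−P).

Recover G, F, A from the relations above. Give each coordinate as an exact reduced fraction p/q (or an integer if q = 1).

1. G_x = 34  [line 28·x + -8·y + -1048 = 0 ∩ |GD|² = 845]
2. G_y = -12  [line 28·x + -8·y + -1048 = 0 ∩ |GD|² = 845]
   → G = (34, -12)
3. F_x = -23  [BG ∥ FD ∩ GD ∥ BF]
4. F_y = -2  [BG ∥ FD ∩ GD ∥ BF]
   → F = (-23, -2)
5. A_x = 59/3  [line -8·x + -28·y + -368/3 = 0 ∩ |AC|² = 7789/9]
6. A_y = -10  [line -8·x + -28·y + -368/3 = 0 ∩ |AC|² = 7789/9]
   → A = (59/3, -10)

A = (59/3, -10)
F = (-23, -2)
G = (34, -12)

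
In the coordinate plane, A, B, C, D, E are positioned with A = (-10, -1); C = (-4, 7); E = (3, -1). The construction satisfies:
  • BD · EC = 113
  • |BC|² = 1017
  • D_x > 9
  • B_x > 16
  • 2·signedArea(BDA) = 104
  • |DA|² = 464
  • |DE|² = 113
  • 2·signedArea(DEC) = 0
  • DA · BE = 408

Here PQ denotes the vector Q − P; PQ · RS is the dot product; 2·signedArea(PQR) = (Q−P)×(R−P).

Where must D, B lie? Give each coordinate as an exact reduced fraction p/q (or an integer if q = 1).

B = (17, -17)
D = (10, -9)

1. D_x = 10  [line -8·x + -7·y + 17 = 0 ∩ |DA|² = 464]
2. D_y = -9  [line -8·x + -7·y + 17 = 0 ∩ |DA|² = 464]
   → D = (10, -9)
3. B_x = 17  [2·signedArea(BDA) = 104 ∩ BD · EC = 113]
4. B_y = -17  [2·signedArea(BDA) = 104 ∩ BD · EC = 113]
   → B = (17, -17)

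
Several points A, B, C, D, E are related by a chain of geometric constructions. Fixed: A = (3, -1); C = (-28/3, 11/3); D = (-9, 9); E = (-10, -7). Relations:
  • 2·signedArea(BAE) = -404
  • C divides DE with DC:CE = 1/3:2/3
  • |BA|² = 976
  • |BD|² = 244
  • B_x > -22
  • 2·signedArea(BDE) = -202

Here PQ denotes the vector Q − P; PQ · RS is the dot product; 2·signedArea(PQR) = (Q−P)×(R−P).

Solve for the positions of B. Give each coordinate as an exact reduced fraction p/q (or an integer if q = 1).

1. B_x = -21  [2·signedArea(BAE) = -404 ∩ 2·signedArea(BDE) = -202]
2. B_y = 19  [2·signedArea(BAE) = -404 ∩ 2·signedArea(BDE) = -202]
   → B = (-21, 19)

B = (-21, 19)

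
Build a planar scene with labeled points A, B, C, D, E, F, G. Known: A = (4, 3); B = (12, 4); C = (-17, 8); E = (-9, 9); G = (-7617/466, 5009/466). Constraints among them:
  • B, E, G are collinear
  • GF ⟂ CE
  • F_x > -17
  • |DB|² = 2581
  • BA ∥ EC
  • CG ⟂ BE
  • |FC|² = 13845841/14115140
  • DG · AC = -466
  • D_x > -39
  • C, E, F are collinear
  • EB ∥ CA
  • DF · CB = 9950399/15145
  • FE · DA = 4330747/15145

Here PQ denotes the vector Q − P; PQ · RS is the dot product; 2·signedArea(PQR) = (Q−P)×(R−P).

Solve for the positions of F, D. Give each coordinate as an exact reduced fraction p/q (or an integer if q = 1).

1. F_x = -242581/15145  [C, E, F are collinear ∩ GF ⟂ CE]
2. F_y = 246041/30290  [C, E, F are collinear ∩ GF ⟂ CE]
   → F = (-242581/15145, 246041/30290)
3. D_x = -38  [DF · CB = 9950399/15145 ∩ FE · DA = 4330747/15145]
4. D_y = 13  [DF · CB = 9950399/15145 ∩ FE · DA = 4330747/15145]
   → D = (-38, 13)

D = (-38, 13)
F = (-242581/15145, 246041/30290)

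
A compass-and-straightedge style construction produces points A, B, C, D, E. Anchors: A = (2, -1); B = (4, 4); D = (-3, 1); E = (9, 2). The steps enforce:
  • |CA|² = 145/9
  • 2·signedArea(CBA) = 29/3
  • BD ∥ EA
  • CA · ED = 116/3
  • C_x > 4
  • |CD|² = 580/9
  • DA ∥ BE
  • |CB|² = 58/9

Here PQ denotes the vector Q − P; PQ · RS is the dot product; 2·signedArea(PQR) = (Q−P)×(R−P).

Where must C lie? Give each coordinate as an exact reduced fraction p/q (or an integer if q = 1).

C = (5, 5/3)

1. C_x = 5  [2·signedArea(CBA) = 29/3 ∩ CA · ED = 116/3]
2. C_y = 5/3  [2·signedArea(CBA) = 29/3 ∩ CA · ED = 116/3]
   → C = (5, 5/3)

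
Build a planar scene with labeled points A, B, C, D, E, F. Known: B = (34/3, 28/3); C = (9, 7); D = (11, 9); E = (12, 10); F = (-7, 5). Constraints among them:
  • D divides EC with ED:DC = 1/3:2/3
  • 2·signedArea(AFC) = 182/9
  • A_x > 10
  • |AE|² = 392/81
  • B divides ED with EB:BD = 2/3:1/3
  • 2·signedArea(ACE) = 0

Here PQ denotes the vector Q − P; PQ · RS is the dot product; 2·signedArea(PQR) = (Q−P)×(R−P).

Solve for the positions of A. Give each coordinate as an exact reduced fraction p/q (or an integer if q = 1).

A = (94/9, 76/9)

1. A_x = 94/9  [2·signedArea(ACE) = 0 ∩ 2·signedArea(AFC) = 182/9]
2. A_y = 76/9  [2·signedArea(ACE) = 0 ∩ 2·signedArea(AFC) = 182/9]
   → A = (94/9, 76/9)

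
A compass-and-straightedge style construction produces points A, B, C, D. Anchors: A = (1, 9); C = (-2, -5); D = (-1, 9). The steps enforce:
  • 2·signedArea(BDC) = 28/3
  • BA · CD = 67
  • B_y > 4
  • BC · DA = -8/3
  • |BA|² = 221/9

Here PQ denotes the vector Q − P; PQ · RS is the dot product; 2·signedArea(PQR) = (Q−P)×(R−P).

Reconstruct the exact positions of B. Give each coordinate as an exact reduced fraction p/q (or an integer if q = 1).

B = (-2/3, 13/3)

1. B_x = -2/3  [BA · CD = 67 ∩ 2·signedArea(BDC) = 28/3]
2. B_y = 13/3  [BA · CD = 67 ∩ 2·signedArea(BDC) = 28/3]
   → B = (-2/3, 13/3)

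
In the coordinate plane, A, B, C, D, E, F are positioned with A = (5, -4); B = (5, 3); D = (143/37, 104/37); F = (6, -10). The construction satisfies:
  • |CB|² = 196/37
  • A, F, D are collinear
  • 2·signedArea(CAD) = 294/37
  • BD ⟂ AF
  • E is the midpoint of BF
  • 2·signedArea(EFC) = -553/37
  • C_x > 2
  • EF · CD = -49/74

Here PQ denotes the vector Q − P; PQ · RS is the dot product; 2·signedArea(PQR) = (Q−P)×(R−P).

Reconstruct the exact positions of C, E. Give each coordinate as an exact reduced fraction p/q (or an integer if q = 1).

1. C_x = 101/37  [line -252/37·x + -42/37·y + 798/37 = 0 ∩ |CB|² = 196/37]
2. C_y = 97/37  [line -252/37·x + -42/37·y + 798/37 = 0 ∩ |CB|² = 196/37]
   → C = (101/37, 97/37)
3. E_x = 11/2  [E is the midpoint of BF]
4. E_y = -7/2  [E is the midpoint of BF]
   → E = (11/2, -7/2)

C = (101/37, 97/37)
E = (11/2, -7/2)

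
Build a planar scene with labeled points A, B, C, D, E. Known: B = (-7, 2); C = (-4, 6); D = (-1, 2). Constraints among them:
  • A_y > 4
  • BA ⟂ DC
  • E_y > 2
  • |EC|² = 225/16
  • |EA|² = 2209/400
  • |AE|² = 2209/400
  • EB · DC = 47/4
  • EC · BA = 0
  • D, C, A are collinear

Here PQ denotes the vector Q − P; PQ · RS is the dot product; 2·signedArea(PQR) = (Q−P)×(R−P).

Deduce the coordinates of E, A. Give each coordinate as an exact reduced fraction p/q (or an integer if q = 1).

1. E_x = -7/4  [line 3·x + -4·y + 69/4 = 0 ∩ |EC|² = 225/16]
2. E_y = 3  [line 3·x + -4·y + 69/4 = 0 ∩ |EC|² = 225/16]
   → E = (-7/4, 3)
3. A_x = -79/25  [EC · BA = 0 ∩ D, C, A are collinear]
4. A_y = 122/25  [EC · BA = 0 ∩ D, C, A are collinear]
   → A = (-79/25, 122/25)

A = (-79/25, 122/25)
E = (-7/4, 3)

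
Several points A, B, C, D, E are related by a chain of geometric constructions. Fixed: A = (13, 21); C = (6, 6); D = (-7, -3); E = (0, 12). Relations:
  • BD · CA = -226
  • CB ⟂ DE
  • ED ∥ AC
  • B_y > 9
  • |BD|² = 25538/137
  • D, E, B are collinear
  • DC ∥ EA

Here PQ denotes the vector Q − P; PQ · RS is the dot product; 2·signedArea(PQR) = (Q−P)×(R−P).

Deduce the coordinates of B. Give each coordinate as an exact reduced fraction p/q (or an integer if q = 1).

1. B_x = -168/137  [D, E, B are collinear ∩ CB ⟂ DE]
2. B_y = 1284/137  [D, E, B are collinear ∩ CB ⟂ DE]
   → B = (-168/137, 1284/137)

B = (-168/137, 1284/137)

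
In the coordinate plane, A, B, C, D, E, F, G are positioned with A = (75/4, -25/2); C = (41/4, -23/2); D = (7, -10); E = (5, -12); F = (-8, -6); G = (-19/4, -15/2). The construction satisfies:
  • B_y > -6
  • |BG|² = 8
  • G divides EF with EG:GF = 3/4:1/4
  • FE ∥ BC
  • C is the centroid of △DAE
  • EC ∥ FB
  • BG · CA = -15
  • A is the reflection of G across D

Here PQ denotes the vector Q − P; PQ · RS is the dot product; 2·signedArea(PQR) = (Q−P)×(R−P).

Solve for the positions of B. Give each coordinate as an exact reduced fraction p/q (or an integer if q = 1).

1. B_x = -11/4  [FE ∥ BC ∩ EC ∥ FB]
2. B_y = -11/2  [FE ∥ BC ∩ EC ∥ FB]
   → B = (-11/4, -11/2)

B = (-11/4, -11/2)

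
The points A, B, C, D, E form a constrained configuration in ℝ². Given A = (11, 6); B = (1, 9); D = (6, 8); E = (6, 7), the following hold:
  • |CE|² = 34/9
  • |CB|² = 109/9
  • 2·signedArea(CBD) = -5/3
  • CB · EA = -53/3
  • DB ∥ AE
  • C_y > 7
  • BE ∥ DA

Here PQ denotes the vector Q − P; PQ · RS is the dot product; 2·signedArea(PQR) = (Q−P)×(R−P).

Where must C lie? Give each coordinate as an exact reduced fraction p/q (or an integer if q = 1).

1. C_x = 13/3  [CB · EA = -53/3 ∩ 2·signedArea(CBD) = -5/3]
2. C_y = 8  [CB · EA = -53/3 ∩ 2·signedArea(CBD) = -5/3]
   → C = (13/3, 8)

C = (13/3, 8)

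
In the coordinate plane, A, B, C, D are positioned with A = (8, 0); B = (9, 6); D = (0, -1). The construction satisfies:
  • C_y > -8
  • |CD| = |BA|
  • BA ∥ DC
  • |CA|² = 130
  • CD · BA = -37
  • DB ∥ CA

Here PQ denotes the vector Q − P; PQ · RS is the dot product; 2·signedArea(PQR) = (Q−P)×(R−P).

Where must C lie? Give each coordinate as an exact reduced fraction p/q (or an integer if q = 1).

1. C_x = -1  [DB ∥ CA ∩ BA ∥ DC]
2. C_y = -7  [DB ∥ CA ∩ BA ∥ DC]
   → C = (-1, -7)

C = (-1, -7)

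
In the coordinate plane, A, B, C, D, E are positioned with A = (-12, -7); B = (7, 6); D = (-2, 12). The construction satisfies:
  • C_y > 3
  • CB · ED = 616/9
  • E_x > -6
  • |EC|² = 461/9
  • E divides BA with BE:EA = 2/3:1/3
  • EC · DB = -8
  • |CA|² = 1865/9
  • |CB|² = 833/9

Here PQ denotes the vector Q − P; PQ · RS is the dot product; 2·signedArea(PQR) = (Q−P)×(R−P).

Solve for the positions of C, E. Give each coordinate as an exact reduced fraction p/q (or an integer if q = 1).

C = (-7/3, 11/3)
E = (-17/3, -8/3)

1. E_x = -17/3  [E divides BA with BE:EA = 2/3:1/3]
2. E_y = -8/3  [E divides BA with BE:EA = 2/3:1/3]
   → E = (-17/3, -8/3)
3. C_x = -7/3  [CB · ED = 616/9 ∩ EC · DB = -8]
4. C_y = 11/3  [CB · ED = 616/9 ∩ EC · DB = -8]
   → C = (-7/3, 11/3)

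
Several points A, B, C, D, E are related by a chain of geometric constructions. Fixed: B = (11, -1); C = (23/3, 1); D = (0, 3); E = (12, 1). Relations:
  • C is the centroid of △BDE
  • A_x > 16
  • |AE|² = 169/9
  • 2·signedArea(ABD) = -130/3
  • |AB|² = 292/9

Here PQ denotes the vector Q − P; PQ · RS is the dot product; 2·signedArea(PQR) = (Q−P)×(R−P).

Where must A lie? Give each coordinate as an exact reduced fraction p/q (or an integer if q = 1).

1. A_x = 49/3  [line -4·x + -11·y + 229/3 = 0 ∩ |AB|² = 292/9]
2. A_y = 1  [line -4·x + -11·y + 229/3 = 0 ∩ |AB|² = 292/9]
   → A = (49/3, 1)

A = (49/3, 1)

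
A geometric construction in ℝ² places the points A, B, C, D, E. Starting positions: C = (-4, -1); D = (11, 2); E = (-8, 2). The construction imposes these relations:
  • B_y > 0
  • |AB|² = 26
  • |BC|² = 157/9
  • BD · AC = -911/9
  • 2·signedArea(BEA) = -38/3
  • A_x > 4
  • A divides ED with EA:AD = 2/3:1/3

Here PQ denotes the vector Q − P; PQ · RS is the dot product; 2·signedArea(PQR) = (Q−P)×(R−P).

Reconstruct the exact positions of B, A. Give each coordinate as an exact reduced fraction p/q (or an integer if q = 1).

1. A_x = 14/3  [A divides ED with EA:AD = 2/3:1/3]
2. A_y = 2  [A divides ED with EA:AD = 2/3:1/3]
   → A = (14/3, 2)
3. B_x = -1/3  [2·signedArea(BEA) = -38/3 ∩ BD · AC = -911/9]
4. B_y = 1  [2·signedArea(BEA) = -38/3 ∩ BD · AC = -911/9]
   → B = (-1/3, 1)

A = (14/3, 2)
B = (-1/3, 1)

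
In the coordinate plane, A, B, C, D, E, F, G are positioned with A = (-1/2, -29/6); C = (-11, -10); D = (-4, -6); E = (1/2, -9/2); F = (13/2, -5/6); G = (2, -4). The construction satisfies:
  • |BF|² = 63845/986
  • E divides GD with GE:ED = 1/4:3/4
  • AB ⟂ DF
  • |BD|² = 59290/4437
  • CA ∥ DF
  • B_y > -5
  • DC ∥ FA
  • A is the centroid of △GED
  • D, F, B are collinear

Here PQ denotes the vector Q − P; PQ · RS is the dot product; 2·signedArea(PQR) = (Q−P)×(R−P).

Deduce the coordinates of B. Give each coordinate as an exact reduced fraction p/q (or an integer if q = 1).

B = (-355/493, -6487/1479)

1. B_x = -355/493  [D, F, B are collinear ∩ AB ⟂ DF]
2. B_y = -6487/1479  [D, F, B are collinear ∩ AB ⟂ DF]
   → B = (-355/493, -6487/1479)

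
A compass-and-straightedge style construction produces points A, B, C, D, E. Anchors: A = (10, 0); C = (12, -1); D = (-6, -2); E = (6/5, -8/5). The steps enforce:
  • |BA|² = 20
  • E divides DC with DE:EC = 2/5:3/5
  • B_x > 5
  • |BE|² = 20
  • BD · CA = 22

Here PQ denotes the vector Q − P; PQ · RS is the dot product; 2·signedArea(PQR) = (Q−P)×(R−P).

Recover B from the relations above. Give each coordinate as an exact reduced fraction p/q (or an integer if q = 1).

1. B_x = 28/5  [line 2·x + -1·y + -12 = 0 ∩ |BE|² = 20]
2. B_y = -4/5  [line 2·x + -1·y + -12 = 0 ∩ |BE|² = 20]
   → B = (28/5, -4/5)

B = (28/5, -4/5)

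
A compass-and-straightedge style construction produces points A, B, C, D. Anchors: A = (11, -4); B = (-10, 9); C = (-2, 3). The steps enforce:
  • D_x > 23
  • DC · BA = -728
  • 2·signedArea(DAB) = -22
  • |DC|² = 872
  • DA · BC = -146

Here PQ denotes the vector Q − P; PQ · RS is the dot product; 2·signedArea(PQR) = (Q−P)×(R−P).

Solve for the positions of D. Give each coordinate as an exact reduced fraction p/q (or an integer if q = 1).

1. D_x = 24  [DC · BA = -728 ∩ 2·signedArea(DAB) = -22]
2. D_y = -11  [DC · BA = -728 ∩ 2·signedArea(DAB) = -22]
   → D = (24, -11)

D = (24, -11)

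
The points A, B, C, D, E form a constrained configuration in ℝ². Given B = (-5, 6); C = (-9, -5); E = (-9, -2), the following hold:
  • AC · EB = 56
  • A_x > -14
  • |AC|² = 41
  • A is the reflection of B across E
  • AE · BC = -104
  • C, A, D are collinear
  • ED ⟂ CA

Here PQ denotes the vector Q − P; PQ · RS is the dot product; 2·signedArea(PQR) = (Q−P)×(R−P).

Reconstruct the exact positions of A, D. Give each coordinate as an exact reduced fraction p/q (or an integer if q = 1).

A = (-13, -10)
D = (-309/41, -130/41)

1. A_x = -13  [A is the reflection of B across E]
2. A_y = -10  [A is the reflection of B across E]
   → A = (-13, -10)
3. D_x = -309/41  [C, A, D are collinear ∩ ED ⟂ CA]
4. D_y = -130/41  [C, A, D are collinear ∩ ED ⟂ CA]
   → D = (-309/41, -130/41)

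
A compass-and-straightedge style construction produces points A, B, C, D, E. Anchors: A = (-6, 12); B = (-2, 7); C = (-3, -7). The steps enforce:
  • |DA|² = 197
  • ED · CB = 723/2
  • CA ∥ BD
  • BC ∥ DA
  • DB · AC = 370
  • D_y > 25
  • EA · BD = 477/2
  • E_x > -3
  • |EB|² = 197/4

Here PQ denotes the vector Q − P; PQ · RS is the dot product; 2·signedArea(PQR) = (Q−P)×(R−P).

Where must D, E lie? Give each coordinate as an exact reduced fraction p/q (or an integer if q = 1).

1. D_x = -5  [BC ∥ DA ∩ CA ∥ BD]
2. D_y = 26  [BC ∥ DA ∩ CA ∥ BD]
   → D = (-5, 26)
3. E_x = -5/2  [ED · CB = 723/2 ∩ EA · BD = 477/2]
4. E_y = 0  [ED · CB = 723/2 ∩ EA · BD = 477/2]
   → E = (-5/2, 0)

D = (-5, 26)
E = (-5/2, 0)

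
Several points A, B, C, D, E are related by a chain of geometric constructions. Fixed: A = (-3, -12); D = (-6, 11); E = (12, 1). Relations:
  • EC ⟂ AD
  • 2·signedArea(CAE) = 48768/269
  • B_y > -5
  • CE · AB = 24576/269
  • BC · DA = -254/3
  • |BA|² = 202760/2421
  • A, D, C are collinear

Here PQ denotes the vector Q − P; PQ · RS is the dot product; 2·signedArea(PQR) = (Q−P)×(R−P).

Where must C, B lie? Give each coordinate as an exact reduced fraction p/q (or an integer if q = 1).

1. C_x = -1188/269  [A, D, C are collinear ∩ EC ⟂ AD]
2. C_y = -307/269  [A, D, C are collinear ∩ EC ⟂ AD]
   → C = (-1188/269, -307/269)
3. B_x = 411/269  [BC · DA = -254/3 ∩ CE · AB = 24576/269]
4. B_y = -3266/807  [BC · DA = -254/3 ∩ CE · AB = 24576/269]
   → B = (411/269, -3266/807)

B = (411/269, -3266/807)
C = (-1188/269, -307/269)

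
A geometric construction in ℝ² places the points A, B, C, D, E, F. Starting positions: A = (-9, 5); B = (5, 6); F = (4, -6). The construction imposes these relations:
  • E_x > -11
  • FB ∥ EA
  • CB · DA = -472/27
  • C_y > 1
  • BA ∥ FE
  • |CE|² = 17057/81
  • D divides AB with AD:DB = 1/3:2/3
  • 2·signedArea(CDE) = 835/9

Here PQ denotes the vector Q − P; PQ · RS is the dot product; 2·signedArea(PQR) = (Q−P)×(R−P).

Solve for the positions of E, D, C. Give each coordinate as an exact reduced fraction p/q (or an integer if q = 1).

C = (14/9, 16/9)
D = (-13/3, 16/3)
E = (-10, -7)

1. E_x = -10  [FB ∥ EA ∩ BA ∥ FE]
2. E_y = -7  [FB ∥ EA ∩ BA ∥ FE]
   → E = (-10, -7)
3. D_x = -13/3  [D divides AB with AD:DB = 1/3:2/3]
4. D_y = 16/3  [D divides AB with AD:DB = 1/3:2/3]
   → D = (-13/3, 16/3)
5. C_x = 14/9  [2·signedArea(CDE) = 835/9 ∩ CB · DA = -472/27]
6. C_y = 16/9  [2·signedArea(CDE) = 835/9 ∩ CB · DA = -472/27]
   → C = (14/9, 16/9)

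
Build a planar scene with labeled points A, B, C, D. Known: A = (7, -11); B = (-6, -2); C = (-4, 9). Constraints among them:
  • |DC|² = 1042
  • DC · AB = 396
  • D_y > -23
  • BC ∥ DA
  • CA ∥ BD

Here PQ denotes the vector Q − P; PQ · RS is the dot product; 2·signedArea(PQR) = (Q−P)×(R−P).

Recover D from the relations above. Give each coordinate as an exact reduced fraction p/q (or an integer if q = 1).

1. D_x = 5  [BC ∥ DA ∩ CA ∥ BD]
2. D_y = -22  [BC ∥ DA ∩ CA ∥ BD]
   → D = (5, -22)

D = (5, -22)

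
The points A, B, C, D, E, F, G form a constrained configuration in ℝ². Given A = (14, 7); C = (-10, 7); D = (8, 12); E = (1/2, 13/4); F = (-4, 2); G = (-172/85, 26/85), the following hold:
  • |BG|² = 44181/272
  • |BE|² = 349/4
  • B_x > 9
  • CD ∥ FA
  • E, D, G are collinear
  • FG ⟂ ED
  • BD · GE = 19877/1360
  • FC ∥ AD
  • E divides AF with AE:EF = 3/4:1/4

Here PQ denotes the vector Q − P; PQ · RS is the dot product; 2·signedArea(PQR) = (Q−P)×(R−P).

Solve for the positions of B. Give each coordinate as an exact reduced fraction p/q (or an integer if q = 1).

B = (19/2, 23/4)

1. B_x = 19/2  [line -429/170·x + -1001/340·y + 55627/1360 = 0 ∩ |BE|² = 349/4]
2. B_y = 23/4  [line -429/170·x + -1001/340·y + 55627/1360 = 0 ∩ |BE|² = 349/4]
   → B = (19/2, 23/4)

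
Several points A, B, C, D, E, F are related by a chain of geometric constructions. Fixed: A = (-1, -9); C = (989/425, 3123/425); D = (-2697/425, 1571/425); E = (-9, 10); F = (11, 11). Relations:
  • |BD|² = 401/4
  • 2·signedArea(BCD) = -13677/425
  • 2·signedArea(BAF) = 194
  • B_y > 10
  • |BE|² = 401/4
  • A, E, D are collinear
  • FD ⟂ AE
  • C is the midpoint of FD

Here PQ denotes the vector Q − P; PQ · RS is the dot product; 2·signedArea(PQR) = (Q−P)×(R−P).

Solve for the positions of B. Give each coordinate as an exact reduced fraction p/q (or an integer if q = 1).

B = (1, 21/2)

1. B_x = 1  [2·signedArea(BCD) = -13677/425 ∩ 2·signedArea(BAF) = 194]
2. B_y = 21/2  [2·signedArea(BCD) = -13677/425 ∩ 2·signedArea(BAF) = 194]
   → B = (1, 21/2)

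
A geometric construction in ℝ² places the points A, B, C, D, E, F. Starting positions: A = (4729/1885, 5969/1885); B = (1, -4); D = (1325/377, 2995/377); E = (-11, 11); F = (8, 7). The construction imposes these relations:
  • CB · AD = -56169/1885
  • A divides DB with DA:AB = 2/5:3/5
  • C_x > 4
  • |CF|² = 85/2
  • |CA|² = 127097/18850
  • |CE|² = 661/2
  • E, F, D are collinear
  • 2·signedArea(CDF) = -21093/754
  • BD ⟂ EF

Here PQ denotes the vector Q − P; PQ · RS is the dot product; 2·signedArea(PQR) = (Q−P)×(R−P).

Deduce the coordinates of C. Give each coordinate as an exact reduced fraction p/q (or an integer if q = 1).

1. C_x = 9/2  [line 356/377·x + 1691/377·y + -8277/754 = 0 ∩ |CE|² = 661/2]
2. C_y = 3/2  [line 356/377·x + 1691/377·y + -8277/754 = 0 ∩ |CE|² = 661/2]
   → C = (9/2, 3/2)

C = (9/2, 3/2)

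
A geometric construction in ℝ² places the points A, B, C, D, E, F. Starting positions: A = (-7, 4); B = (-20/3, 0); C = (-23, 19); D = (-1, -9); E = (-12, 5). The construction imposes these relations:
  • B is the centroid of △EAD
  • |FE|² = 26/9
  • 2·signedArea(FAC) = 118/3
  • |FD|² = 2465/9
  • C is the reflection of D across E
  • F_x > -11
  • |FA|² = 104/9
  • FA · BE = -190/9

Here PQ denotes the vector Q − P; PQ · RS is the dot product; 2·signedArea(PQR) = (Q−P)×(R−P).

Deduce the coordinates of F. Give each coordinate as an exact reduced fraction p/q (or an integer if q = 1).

F = (-31/3, 14/3)

1. F_x = -31/3  [2·signedArea(FAC) = 118/3 ∩ FA · BE = -190/9]
2. F_y = 14/3  [2·signedArea(FAC) = 118/3 ∩ FA · BE = -190/9]
   → F = (-31/3, 14/3)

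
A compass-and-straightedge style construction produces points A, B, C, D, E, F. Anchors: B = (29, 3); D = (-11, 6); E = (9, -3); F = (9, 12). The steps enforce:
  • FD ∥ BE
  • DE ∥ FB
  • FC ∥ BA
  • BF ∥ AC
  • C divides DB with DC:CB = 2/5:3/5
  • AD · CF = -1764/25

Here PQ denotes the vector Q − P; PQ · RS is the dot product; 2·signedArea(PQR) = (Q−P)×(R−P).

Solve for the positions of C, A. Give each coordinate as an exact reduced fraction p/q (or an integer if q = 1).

A = (25, -21/5)
C = (5, 24/5)

1. C_x = 5  [C divides DB with DC:CB = 2/5:3/5]
2. C_y = 24/5  [C divides DB with DC:CB = 2/5:3/5]
   → C = (5, 24/5)
3. A_x = 25  [BF ∥ AC ∩ FC ∥ BA]
4. A_y = -21/5  [BF ∥ AC ∩ FC ∥ BA]
   → A = (25, -21/5)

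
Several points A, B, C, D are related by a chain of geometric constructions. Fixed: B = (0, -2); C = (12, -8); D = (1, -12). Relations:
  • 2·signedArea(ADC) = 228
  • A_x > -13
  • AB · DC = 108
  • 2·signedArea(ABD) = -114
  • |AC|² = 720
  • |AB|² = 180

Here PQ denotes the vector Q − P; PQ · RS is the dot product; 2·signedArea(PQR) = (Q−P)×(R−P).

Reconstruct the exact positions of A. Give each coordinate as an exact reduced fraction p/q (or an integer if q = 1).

A = (-12, 4)

1. A_x = -12  [2·signedArea(ABD) = -114 ∩ AB · DC = 108]
2. A_y = 4  [2·signedArea(ABD) = -114 ∩ AB · DC = 108]
   → A = (-12, 4)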